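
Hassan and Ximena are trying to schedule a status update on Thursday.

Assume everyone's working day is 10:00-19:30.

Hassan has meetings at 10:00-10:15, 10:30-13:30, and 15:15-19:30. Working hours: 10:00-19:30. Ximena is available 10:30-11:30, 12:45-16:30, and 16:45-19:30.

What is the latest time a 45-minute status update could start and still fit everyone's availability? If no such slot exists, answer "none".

14:30

Hassan free within 10:00–19:30: 10:15–10:30, 13:30–15:15.
Hassan ∩ Ximena: 13:30–15:15.
Windows ≥ 45 min: 13:30–15:15.
Latest start in the last window 13:30–15:15 is 15:15 − 45 min = 14:30.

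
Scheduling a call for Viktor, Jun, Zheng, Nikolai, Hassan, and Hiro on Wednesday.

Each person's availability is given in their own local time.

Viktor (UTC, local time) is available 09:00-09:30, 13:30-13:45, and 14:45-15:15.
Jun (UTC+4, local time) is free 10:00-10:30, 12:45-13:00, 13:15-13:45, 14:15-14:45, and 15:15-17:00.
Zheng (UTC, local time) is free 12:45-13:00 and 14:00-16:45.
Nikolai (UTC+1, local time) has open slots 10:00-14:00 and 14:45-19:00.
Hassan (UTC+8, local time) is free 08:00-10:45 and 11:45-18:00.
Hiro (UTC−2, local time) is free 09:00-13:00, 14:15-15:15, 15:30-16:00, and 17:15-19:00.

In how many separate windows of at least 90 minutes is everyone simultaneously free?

0

Viktor → UTC: 09:00–09:30, 13:30–13:45, 14:45–15:15.
Jun → UTC: 06:00–06:30, 08:45–09:00, 09:15–09:45, 10:15–10:45, 11:15–13:00.
Zheng → UTC: 12:45–13:00, 14:00–16:45.
Nikolai → UTC: 09:00–13:00, 13:45–18:00.
Hassan → UTC: 00:00–02:45, 03:45–10:00.
Hiro → UTC: 11:00–15:00, 16:15–17:15, 17:30–18:00, 19:15–21:00.
Viktor ∩ Jun: 09:15–09:30.
Viktor ∩ Jun ∩ Zheng: (none).
Viktor ∩ Jun ∩ Zheng ∩ Nikolai: (none).
Viktor ∩ Jun ∩ Zheng ∩ Nikolai ∩ Hassan: (none).
Viktor ∩ Jun ∩ Zheng ∩ Nikolai ∩ Hassan ∩ Hiro: (none).
Windows ≥ 90 min: (none).
That's 0 windows.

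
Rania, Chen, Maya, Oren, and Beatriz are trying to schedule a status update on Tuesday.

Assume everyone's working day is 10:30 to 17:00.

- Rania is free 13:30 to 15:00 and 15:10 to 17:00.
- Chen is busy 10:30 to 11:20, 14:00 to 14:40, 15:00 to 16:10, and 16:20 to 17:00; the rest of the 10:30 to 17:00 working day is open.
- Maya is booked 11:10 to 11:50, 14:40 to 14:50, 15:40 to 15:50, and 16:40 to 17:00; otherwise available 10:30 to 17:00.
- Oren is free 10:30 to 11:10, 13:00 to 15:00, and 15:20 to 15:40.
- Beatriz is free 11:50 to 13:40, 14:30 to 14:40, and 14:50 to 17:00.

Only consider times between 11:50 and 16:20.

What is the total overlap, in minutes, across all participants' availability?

20 minutes

Chen free within 10:30–17:00: 11:20–14:00, 14:40–15:00, 16:10–16:20.
Maya free within 10:30–17:00: 10:30–11:10, 11:50–14:40, 14:50–15:40, 15:50–16:40.
Rania ∩ Chen: 13:30–14:00, 14:40–15:00, 16:10–16:20.
Rania ∩ Chen ∩ Maya: 13:30–14:00, 14:50–15:00, 16:10–16:20.
Rania ∩ Chen ∩ Maya ∩ Oren: 13:30–14:00, 14:50–15:00.
Rania ∩ Chen ∩ Maya ∩ Oren ∩ Beatriz: 13:30–13:40, 14:50–15:00.
Restricted to 11:50–16:20: 13:30–13:40, 14:50–15:00.
Total common minutes: 10 + 10 = 20.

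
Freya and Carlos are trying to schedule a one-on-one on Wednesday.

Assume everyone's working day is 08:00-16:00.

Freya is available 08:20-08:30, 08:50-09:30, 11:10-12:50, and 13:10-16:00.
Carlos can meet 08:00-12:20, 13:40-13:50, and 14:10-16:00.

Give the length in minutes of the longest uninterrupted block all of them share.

110 minutes

Freya ∩ Carlos: 08:20–08:30, 08:50–09:30, 11:10–12:20, 13:40–13:50, 14:10–16:00.
Common window lengths: 10, 40, 70, 10, 110 min; longest is 110.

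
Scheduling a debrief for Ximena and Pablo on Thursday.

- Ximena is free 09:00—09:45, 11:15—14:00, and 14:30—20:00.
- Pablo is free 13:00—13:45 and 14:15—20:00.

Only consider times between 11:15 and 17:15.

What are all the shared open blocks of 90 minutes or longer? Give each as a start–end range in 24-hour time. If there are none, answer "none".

Ximena ∩ Pablo: 13:00–13:45, 14:30–20:00.
Restricted to 11:15–17:15: 13:00–13:45, 14:30–17:15.
Windows ≥ 90 min: 14:30–17:15.

14:30–17:15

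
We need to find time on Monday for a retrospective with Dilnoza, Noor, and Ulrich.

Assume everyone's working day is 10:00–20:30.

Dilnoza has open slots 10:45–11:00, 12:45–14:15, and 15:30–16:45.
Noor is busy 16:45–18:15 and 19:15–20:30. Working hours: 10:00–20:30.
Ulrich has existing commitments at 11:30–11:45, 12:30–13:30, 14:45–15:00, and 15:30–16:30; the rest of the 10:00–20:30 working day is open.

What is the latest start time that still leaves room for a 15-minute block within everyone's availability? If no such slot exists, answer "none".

Noor free within 10:00–20:30: 10:00–16:45, 18:15–19:15.
Ulrich free within 10:00–20:30: 10:00–11:30, 11:45–12:30, 13:30–14:45, 15:00–15:30, 16:30–20:30.
Dilnoza ∩ Noor: 10:45–11:00, 12:45–14:15, 15:30–16:45.
Dilnoza ∩ Noor ∩ Ulrich: 10:45–11:00, 13:30–14:15, 16:30–16:45.
Windows ≥ 15 min: 10:45–11:00, 13:30–14:15, 16:30–16:45.
Latest start in the last window 16:30–16:45 is 16:45 − 15 min = 16:30.

16:30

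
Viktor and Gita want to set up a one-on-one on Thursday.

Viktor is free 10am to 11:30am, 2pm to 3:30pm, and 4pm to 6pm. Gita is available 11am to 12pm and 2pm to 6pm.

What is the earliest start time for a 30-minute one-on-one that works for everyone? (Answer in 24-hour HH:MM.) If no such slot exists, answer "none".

Viktor ∩ Gita: 11:00–11:30, 14:00–15:30, 16:00–18:00.
Windows ≥ 30 min: 11:00–11:30, 14:00–15:30, 16:00–18:00.
Earliest such window starts at 11:00.

11:00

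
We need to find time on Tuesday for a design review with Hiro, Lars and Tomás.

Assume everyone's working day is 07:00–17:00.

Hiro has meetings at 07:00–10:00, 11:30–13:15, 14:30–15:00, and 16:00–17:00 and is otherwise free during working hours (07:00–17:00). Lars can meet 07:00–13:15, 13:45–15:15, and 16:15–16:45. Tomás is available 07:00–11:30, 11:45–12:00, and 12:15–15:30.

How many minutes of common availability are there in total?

150 minutes

Hiro free within 07:00–17:00: 10:00–11:30, 13:15–14:30, 15:00–16:00.
Hiro ∩ Lars: 10:00–11:30, 13:45–14:30, 15:00–15:15.
Hiro ∩ Lars ∩ Tomás: 10:00–11:30, 13:45–14:30, 15:00–15:15.
Total common minutes: 90 + 45 + 15 = 150.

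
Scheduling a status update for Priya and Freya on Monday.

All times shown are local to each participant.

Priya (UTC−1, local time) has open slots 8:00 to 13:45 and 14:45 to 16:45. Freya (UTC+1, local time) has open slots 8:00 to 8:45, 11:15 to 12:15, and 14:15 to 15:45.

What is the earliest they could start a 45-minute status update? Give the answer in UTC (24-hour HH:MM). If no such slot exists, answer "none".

Priya → UTC: 09:00–14:45, 15:45–17:45.
Freya → UTC: 07:00–07:45, 10:15–11:15, 13:15–14:45.
Priya ∩ Freya: 10:15–11:15, 13:15–14:45.
Windows ≥ 45 min: 10:15–11:15, 13:15–14:45.
Earliest such window starts at 10:15.

10:15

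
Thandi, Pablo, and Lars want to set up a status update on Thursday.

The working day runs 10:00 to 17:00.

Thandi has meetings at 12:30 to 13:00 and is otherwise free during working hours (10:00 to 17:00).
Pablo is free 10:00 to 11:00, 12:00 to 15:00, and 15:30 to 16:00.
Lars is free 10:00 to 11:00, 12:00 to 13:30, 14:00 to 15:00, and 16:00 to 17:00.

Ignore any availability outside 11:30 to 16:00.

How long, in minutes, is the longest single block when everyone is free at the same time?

Thandi free within 10:00–17:00: 10:00–12:30, 13:00–17:00.
Thandi ∩ Pablo: 10:00–11:00, 12:00–12:30, 13:00–15:00, 15:30–16:00.
Thandi ∩ Pablo ∩ Lars: 10:00–11:00, 12:00–12:30, 13:00–13:30, 14:00–15:00.
Restricted to 11:30–16:00: 12:00–12:30, 13:00–13:30, 14:00–15:00.
Common window lengths: 30, 30, 60 min; longest is 60.

60 minutes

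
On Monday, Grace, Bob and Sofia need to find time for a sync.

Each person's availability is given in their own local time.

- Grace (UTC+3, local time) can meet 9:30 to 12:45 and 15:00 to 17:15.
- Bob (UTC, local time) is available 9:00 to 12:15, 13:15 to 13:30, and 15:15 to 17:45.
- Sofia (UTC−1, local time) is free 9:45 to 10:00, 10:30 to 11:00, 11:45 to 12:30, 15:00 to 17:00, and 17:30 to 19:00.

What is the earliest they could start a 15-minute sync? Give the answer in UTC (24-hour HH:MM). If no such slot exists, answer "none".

Grace → UTC: 06:30–09:45, 12:00–14:15.
Bob → UTC: 09:00–12:15, 13:15–13:30, 15:15–17:45.
Sofia → UTC: 10:45–11:00, 11:30–12:00, 12:45–13:30, 16:00–18:00, 18:30–20:00.
Grace ∩ Bob: 09:00–09:45, 12:00–12:15, 13:15–13:30.
Grace ∩ Bob ∩ Sofia: 13:15–13:30.
Windows ≥ 15 min: 13:15–13:30.
Earliest such window starts at 13:15.

13:15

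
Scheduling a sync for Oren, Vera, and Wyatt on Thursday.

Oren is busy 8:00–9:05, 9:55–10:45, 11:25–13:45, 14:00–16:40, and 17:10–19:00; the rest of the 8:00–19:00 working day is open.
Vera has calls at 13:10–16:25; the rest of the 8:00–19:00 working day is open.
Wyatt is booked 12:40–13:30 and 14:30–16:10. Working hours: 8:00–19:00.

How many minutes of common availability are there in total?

Oren free within 08:00–19:00: 09:05–09:55, 10:45–11:25, 13:45–14:00, 16:40–17:10.
Vera free within 08:00–19:00: 08:00–13:10, 16:25–19:00.
Wyatt free within 08:00–19:00: 08:00–12:40, 13:30–14:30, 16:10–19:00.
Oren ∩ Vera: 09:05–09:55, 10:45–11:25, 16:40–17:10.
Oren ∩ Vera ∩ Wyatt: 09:05–09:55, 10:45–11:25, 16:40–17:10.
Total common minutes: 50 + 40 + 30 = 120.

120 minutes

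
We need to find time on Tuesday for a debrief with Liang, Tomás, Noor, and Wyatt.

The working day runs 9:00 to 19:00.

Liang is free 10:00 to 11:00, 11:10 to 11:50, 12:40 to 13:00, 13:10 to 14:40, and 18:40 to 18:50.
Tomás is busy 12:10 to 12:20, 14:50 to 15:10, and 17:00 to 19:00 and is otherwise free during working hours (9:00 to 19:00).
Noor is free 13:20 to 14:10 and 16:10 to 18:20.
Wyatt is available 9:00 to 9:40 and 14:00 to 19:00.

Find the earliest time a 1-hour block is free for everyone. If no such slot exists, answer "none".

Tomás free within 09:00–19:00: 09:00–12:10, 12:20–14:50, 15:10–17:00.
Liang ∩ Tomás: 10:00–11:00, 11:10–11:50, 12:40–13:00, 13:10–14:40.
Liang ∩ Tomás ∩ Noor: 13:20–14:10.
Liang ∩ Tomás ∩ Noor ∩ Wyatt: 14:00–14:10.
Windows ≥ 60 min: (none).

none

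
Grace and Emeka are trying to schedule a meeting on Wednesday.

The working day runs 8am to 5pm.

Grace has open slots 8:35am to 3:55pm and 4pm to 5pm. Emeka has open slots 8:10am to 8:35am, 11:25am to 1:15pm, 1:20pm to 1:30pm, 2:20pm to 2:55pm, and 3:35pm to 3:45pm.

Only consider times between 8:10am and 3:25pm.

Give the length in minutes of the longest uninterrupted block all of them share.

110 minutes

Grace ∩ Emeka: 11:25–13:15, 13:20–13:30, 14:20–14:55, 15:35–15:45.
Restricted to 08:10–15:25: 11:25–13:15, 13:20–13:30, 14:20–14:55.
Common window lengths: 110, 10, 35 min; longest is 110.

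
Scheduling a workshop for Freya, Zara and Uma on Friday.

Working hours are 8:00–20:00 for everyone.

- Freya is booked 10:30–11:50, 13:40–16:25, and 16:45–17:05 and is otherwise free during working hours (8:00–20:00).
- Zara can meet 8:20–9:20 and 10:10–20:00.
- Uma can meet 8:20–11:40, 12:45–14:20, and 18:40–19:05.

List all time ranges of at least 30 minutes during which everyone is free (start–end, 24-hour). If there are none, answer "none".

Freya free within 08:00–20:00: 08:00–10:30, 11:50–13:40, 16:25–16:45, 17:05–20:00.
Freya ∩ Zara: 08:20–09:20, 10:10–10:30, 11:50–13:40, 16:25–16:45, 17:05–20:00.
Freya ∩ Zara ∩ Uma: 08:20–09:20, 10:10–10:30, 12:45–13:40, 18:40–19:05.
Windows ≥ 30 min: 08:20–09:20, 12:45–13:40.

08:20–09:20, 12:45–13:40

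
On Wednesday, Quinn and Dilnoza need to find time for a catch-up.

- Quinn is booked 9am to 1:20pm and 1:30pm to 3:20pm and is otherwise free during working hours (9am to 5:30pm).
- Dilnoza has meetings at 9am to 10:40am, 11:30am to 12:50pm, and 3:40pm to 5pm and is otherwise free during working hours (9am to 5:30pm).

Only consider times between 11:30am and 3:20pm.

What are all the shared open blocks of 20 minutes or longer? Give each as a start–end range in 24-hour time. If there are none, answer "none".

none

Quinn free within 09:00–17:30: 13:20–13:30, 15:20–17:30.
Dilnoza free within 09:00–17:30: 10:40–11:30, 12:50–15:40, 17:00–17:30.
Quinn ∩ Dilnoza: 13:20–13:30, 15:20–15:40, 17:00–17:30.
Restricted to 11:30–15:20: 13:20–13:30.
Windows ≥ 20 min: (none).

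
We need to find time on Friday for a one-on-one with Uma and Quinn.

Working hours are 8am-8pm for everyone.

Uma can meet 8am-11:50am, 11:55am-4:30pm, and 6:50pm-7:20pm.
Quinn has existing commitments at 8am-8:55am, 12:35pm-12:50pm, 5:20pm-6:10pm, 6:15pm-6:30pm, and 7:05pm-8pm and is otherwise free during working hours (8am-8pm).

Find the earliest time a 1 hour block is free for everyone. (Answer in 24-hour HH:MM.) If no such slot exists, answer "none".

Quinn free within 08:00–20:00: 08:55–12:35, 12:50–17:20, 18:10–18:15, 18:30–19:05.
Uma ∩ Quinn: 08:55–11:50, 11:55–12:35, 12:50–16:30, 18:50–19:05.
Windows ≥ 60 min: 08:55–11:50, 12:50–16:30.
Earliest such window starts at 08:55.

08:55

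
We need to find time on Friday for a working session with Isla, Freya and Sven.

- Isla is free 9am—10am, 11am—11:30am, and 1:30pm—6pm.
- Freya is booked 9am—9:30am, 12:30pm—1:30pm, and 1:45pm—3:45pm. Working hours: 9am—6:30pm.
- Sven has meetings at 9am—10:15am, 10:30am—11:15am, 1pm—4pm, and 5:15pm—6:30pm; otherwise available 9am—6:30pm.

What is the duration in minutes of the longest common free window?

75 minutes

Freya free within 09:00–18:30: 09:30–12:30, 13:30–13:45, 15:45–18:30.
Sven free within 09:00–18:30: 10:15–10:30, 11:15–13:00, 16:00–17:15.
Isla ∩ Freya: 09:30–10:00, 11:00–11:30, 13:30–13:45, 15:45–18:00.
Isla ∩ Freya ∩ Sven: 11:15–11:30, 16:00–17:15.
Common window lengths: 15, 75 min; longest is 75.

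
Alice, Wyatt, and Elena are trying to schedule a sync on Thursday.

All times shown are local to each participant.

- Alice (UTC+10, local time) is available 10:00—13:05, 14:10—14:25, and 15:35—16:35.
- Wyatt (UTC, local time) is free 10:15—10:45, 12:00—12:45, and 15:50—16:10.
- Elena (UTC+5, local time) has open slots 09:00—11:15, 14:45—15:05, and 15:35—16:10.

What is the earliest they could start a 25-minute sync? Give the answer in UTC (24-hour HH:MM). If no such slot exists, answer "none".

Alice → UTC: 00:00–03:05, 04:10–04:25, 05:35–06:35.
Wyatt → UTC: 10:15–10:45, 12:00–12:45, 15:50–16:10.
Elena → UTC: 04:00–06:15, 09:45–10:05, 10:35–11:10.
Alice ∩ Wyatt: (none).
Alice ∩ Wyatt ∩ Elena: (none).
Windows ≥ 25 min: (none).

none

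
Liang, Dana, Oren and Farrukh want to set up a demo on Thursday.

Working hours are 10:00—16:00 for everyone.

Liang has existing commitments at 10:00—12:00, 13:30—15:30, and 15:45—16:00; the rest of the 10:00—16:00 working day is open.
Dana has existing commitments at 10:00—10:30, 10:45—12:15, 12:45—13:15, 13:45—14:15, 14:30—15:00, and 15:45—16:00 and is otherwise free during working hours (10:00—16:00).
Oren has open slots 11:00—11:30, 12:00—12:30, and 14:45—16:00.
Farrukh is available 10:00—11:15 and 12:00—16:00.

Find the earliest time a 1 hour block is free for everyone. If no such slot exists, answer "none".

Liang free within 10:00–16:00: 12:00–13:30, 15:30–15:45.
Dana free within 10:00–16:00: 10:30–10:45, 12:15–12:45, 13:15–13:45, 14:15–14:30, 15:00–15:45.
Liang ∩ Dana: 12:15–12:45, 13:15–13:30, 15:30–15:45.
Liang ∩ Dana ∩ Oren: 12:15–12:30, 15:30–15:45.
Liang ∩ Dana ∩ Oren ∩ Farrukh: 12:15–12:30, 15:30–15:45.
Windows ≥ 60 min: (none).

none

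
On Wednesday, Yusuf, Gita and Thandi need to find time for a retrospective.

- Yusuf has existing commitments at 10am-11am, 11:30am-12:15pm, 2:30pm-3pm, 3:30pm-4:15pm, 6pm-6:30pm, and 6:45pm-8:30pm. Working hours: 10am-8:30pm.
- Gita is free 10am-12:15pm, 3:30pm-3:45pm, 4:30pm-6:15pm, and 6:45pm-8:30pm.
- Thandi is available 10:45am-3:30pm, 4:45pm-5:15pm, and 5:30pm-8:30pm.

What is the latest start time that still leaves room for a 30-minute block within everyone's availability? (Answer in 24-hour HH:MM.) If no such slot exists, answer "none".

17:30

Yusuf free within 10:00–20:30: 11:00–11:30, 12:15–14:30, 15:00–15:30, 16:15–18:00, 18:30–18:45.
Yusuf ∩ Gita: 11:00–11:30, 16:30–18:00.
Yusuf ∩ Gita ∩ Thandi: 11:00–11:30, 16:45–17:15, 17:30–18:00.
Windows ≥ 30 min: 11:00–11:30, 16:45–17:15, 17:30–18:00.
Latest start in the last window 17:30–18:00 is 18:00 − 30 min = 17:30.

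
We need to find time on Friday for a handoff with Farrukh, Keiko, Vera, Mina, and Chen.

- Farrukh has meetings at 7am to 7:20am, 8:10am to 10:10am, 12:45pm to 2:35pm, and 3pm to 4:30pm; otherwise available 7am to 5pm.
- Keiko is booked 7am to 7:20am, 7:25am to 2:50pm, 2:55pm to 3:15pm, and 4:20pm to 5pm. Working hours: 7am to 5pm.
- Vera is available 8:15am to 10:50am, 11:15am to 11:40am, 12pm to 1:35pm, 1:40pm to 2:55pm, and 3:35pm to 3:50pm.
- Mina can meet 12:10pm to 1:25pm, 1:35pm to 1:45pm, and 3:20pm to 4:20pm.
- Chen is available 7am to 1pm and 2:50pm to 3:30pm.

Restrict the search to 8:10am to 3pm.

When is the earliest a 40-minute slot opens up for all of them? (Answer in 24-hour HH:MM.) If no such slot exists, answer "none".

Farrukh free within 07:00–17:00: 07:20–08:10, 10:10–12:45, 14:35–15:00, 16:30–17:00.
Keiko free within 07:00–17:00: 07:20–07:25, 14:50–14:55, 15:15–16:20.
Farrukh ∩ Keiko: 07:20–07:25, 14:50–14:55.
Farrukh ∩ Keiko ∩ Vera: 14:50–14:55.
Farrukh ∩ Keiko ∩ Vera ∩ Mina: (none).
Farrukh ∩ Keiko ∩ Vera ∩ Mina ∩ Chen: (none).
Restricted to 08:10–15:00: (none).
Windows ≥ 40 min: (none).

none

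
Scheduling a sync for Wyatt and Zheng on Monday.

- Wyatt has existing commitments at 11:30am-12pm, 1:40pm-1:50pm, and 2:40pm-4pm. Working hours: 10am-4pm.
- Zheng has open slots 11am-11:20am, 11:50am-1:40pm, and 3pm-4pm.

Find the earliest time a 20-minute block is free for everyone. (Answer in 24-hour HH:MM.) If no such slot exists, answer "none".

11:00

Wyatt free within 10:00–16:00: 10:00–11:30, 12:00–13:40, 13:50–14:40.
Wyatt ∩ Zheng: 11:00–11:20, 12:00–13:40.
Windows ≥ 20 min: 11:00–11:20, 12:00–13:40.
Earliest such window starts at 11:00.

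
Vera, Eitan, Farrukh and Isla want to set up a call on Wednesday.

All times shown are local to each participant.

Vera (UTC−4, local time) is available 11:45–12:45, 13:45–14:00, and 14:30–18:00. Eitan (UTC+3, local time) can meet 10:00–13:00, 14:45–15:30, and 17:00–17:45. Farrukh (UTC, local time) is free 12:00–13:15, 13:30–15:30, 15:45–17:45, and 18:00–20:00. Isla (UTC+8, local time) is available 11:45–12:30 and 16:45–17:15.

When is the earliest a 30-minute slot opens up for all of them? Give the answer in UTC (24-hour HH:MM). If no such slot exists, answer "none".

Vera → UTC: 15:45–16:45, 17:45–18:00, 18:30–22:00.
Eitan → UTC: 07:00–10:00, 11:45–12:30, 14:00–14:45.
Farrukh → UTC: 12:00–13:15, 13:30–15:30, 15:45–17:45, 18:00–20:00.
Isla → UTC: 03:45–04:30, 08:45–09:15.
Vera ∩ Eitan: (none).
Vera ∩ Eitan ∩ Farrukh: (none).
Vera ∩ Eitan ∩ Farrukh ∩ Isla: (none).
Windows ≥ 30 min: (none).

none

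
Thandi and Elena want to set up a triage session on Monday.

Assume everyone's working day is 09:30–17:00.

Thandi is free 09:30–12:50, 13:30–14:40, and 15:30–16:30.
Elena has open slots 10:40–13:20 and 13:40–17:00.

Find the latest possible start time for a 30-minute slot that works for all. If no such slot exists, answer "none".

16:00

Thandi ∩ Elena: 10:40–12:50, 13:40–14:40, 15:30–16:30.
Windows ≥ 30 min: 10:40–12:50, 13:40–14:40, 15:30–16:30.
Latest start in the last window 15:30–16:30 is 16:30 − 30 min = 16:00.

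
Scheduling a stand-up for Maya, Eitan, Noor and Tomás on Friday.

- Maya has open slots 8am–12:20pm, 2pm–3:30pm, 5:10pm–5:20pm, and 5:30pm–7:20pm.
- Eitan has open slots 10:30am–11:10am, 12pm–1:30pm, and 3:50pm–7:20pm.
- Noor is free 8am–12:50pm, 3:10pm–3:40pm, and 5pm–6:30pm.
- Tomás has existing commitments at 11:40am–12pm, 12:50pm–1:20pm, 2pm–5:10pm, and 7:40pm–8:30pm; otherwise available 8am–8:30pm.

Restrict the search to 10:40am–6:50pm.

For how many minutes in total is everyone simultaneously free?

Tomás free within 08:00–20:30: 08:00–11:40, 12:00–12:50, 13:20–14:00, 17:10–19:40.
Maya ∩ Eitan: 10:30–11:10, 12:00–12:20, 17:10–17:20, 17:30–19:20.
Maya ∩ Eitan ∩ Noor: 10:30–11:10, 12:00–12:20, 17:10–17:20, 17:30–18:30.
Maya ∩ Eitan ∩ Noor ∩ Tomás: 10:30–11:10, 12:00–12:20, 17:10–17:20, 17:30–18:30.
Restricted to 10:40–18:50: 10:40–11:10, 12:00–12:20, 17:10–17:20, 17:30–18:30.
Total common minutes: 30 + 20 + 10 + 60 = 120.

120 minutes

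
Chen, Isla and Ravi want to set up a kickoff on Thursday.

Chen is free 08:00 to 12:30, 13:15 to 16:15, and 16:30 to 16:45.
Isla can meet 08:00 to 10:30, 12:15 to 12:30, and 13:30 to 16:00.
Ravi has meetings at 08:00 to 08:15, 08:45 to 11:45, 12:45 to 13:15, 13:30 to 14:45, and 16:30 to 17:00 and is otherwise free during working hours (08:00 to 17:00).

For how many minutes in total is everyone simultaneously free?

Ravi free within 08:00–17:00: 08:15–08:45, 11:45–12:45, 13:15–13:30, 14:45–16:30.
Chen ∩ Isla: 08:00–10:30, 12:15–12:30, 13:30–16:00.
Chen ∩ Isla ∩ Ravi: 08:15–08:45, 12:15–12:30, 14:45–16:00.
Total common minutes: 30 + 15 + 75 = 120.

120 minutes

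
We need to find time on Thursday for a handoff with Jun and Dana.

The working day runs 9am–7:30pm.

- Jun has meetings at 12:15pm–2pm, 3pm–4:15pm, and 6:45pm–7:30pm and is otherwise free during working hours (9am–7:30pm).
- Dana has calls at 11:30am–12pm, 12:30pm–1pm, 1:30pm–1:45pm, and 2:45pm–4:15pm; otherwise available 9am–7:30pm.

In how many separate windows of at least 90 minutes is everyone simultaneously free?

2

Jun free within 09:00–19:30: 09:00–12:15, 14:00–15:00, 16:15–18:45.
Dana free within 09:00–19:30: 09:00–11:30, 12:00–12:30, 13:00–13:30, 13:45–14:45, 16:15–19:30.
Jun ∩ Dana: 09:00–11:30, 12:00–12:15, 14:00–14:45, 16:15–18:45.
Windows ≥ 90 min: 09:00–11:30, 16:15–18:45.
That's 2 windows.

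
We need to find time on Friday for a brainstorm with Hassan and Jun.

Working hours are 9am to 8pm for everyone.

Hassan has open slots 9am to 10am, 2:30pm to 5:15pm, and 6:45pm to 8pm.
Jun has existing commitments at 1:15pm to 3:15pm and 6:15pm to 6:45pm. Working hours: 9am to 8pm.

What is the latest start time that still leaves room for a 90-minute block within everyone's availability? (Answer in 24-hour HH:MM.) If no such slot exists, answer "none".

15:45

Jun free within 09:00–20:00: 09:00–13:15, 15:15–18:15, 18:45–20:00.
Hassan ∩ Jun: 09:00–10:00, 15:15–17:15, 18:45–20:00.
Windows ≥ 90 min: 15:15–17:15.
Latest start in the last window 15:15–17:15 is 17:15 − 90 min = 15:45.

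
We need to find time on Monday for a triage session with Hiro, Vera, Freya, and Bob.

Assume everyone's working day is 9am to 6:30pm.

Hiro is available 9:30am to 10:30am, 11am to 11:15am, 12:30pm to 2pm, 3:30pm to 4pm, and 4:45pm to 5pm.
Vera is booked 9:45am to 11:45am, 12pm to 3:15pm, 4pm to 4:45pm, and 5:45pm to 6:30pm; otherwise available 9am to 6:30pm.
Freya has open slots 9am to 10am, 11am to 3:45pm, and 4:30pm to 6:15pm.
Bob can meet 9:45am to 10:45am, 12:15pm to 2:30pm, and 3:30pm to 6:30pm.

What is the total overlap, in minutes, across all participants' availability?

30 minutes

Vera free within 09:00–18:30: 09:00–09:45, 11:45–12:00, 15:15–16:00, 16:45–17:45.
Hiro ∩ Vera: 09:30–09:45, 15:30–16:00, 16:45–17:00.
Hiro ∩ Vera ∩ Freya: 09:30–09:45, 15:30–15:45, 16:45–17:00.
Hiro ∩ Vera ∩ Freya ∩ Bob: 15:30–15:45, 16:45–17:00.
Total common minutes: 15 + 15 = 30.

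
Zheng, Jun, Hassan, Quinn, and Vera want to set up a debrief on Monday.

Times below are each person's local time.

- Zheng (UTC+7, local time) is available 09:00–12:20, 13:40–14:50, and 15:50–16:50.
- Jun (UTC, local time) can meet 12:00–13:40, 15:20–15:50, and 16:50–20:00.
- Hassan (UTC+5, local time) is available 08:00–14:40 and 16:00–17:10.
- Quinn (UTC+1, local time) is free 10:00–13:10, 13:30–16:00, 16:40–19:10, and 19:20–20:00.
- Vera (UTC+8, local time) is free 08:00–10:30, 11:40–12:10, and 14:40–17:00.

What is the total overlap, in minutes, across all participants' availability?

0 minutes

Zheng → UTC: 02:00–05:20, 06:40–07:50, 08:50–09:50.
Jun → UTC: 12:00–13:40, 15:20–15:50, 16:50–20:00.
Hassan → UTC: 03:00–09:40, 11:00–12:10.
Quinn → UTC: 09:00–12:10, 12:30–15:00, 15:40–18:10, 18:20–19:00.
Vera → UTC: 00:00–02:30, 03:40–04:10, 06:40–09:00.
Zheng ∩ Jun: (none).
Zheng ∩ Jun ∩ Hassan: (none).
Zheng ∩ Jun ∩ Hassan ∩ Quinn: (none).
Zheng ∩ Jun ∩ Hassan ∩ Quinn ∩ Vera: (none).
Total common minutes: 0.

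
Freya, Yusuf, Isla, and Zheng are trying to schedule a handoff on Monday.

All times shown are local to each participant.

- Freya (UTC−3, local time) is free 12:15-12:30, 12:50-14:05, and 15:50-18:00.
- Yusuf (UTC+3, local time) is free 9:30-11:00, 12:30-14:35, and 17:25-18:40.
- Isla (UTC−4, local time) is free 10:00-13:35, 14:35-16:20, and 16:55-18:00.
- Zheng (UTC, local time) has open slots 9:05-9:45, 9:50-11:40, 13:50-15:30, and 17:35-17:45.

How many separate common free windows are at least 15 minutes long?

1

Freya → UTC: 15:15–15:30, 15:50–17:05, 18:50–21:00.
Yusuf → UTC: 06:30–08:00, 09:30–11:35, 14:25–15:40.
Isla → UTC: 14:00–17:35, 18:35–20:20, 20:55–22:00.
Zheng → UTC: 09:05–09:45, 09:50–11:40, 13:50–15:30, 17:35–17:45.
Freya ∩ Yusuf: 15:15–15:30.
Freya ∩ Yusuf ∩ Isla: 15:15–15:30.
Freya ∩ Yusuf ∩ Isla ∩ Zheng: 15:15–15:30.
Windows ≥ 15 min: 15:15–15:30.
That's 1 window.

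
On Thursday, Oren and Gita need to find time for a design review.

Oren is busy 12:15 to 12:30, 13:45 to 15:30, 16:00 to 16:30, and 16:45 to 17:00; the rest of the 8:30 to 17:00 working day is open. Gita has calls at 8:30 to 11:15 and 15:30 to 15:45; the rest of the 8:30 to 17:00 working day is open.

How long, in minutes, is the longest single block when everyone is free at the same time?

75 minutes

Oren free within 08:30–17:00: 08:30–12:15, 12:30–13:45, 15:30–16:00, 16:30–16:45.
Gita free within 08:30–17:00: 11:15–15:30, 15:45–17:00.
Oren ∩ Gita: 11:15–12:15, 12:30–13:45, 15:45–16:00, 16:30–16:45.
Common window lengths: 60, 75, 15, 15 min; longest is 75.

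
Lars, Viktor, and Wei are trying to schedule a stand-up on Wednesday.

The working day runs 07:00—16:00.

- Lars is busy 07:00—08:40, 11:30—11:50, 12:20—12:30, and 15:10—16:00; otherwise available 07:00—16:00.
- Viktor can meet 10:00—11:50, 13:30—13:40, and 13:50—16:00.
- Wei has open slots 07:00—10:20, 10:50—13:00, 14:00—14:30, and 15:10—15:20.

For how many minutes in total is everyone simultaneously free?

Lars free within 07:00–16:00: 08:40–11:30, 11:50–12:20, 12:30–15:10.
Lars ∩ Viktor: 10:00–11:30, 13:30–13:40, 13:50–15:10.
Lars ∩ Viktor ∩ Wei: 10:00–10:20, 10:50–11:30, 14:00–14:30.
Total common minutes: 20 + 40 + 30 = 90.

90 minutes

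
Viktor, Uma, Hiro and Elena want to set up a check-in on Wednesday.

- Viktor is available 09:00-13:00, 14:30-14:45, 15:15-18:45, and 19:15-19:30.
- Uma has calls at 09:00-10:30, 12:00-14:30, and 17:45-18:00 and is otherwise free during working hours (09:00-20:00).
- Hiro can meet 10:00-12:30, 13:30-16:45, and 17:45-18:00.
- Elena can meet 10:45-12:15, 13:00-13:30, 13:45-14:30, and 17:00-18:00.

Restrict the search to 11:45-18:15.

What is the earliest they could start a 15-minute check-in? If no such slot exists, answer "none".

11:45

Uma free within 09:00–20:00: 10:30–12:00, 14:30–17:45, 18:00–20:00.
Viktor ∩ Uma: 10:30–12:00, 14:30–14:45, 15:15–17:45, 18:00–18:45, 19:15–19:30.
Viktor ∩ Uma ∩ Hiro: 10:30–12:00, 14:30–14:45, 15:15–16:45.
Viktor ∩ Uma ∩ Hiro ∩ Elena: 10:45–12:00.
Restricted to 11:45–18:15: 11:45–12:00.
Windows ≥ 15 min: 11:45–12:00.
Earliest such window starts at 11:45.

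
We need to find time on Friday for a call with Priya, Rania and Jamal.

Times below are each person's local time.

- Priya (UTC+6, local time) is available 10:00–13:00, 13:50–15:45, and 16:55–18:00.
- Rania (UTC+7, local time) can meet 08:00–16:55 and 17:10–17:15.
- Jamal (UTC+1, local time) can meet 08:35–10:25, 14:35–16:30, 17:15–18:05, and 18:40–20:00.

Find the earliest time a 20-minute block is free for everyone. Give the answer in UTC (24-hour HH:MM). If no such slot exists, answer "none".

07:50

Priya → UTC: 04:00–07:00, 07:50–09:45, 10:55–12:00.
Rania → UTC: 01:00–09:55, 10:10–10:15.
Jamal → UTC: 07:35–09:25, 13:35–15:30, 16:15–17:05, 17:40–19:00.
Priya ∩ Rania: 04:00–07:00, 07:50–09:45.
Priya ∩ Rania ∩ Jamal: 07:50–09:25.
Windows ≥ 20 min: 07:50–09:25.
Earliest such window starts at 07:50.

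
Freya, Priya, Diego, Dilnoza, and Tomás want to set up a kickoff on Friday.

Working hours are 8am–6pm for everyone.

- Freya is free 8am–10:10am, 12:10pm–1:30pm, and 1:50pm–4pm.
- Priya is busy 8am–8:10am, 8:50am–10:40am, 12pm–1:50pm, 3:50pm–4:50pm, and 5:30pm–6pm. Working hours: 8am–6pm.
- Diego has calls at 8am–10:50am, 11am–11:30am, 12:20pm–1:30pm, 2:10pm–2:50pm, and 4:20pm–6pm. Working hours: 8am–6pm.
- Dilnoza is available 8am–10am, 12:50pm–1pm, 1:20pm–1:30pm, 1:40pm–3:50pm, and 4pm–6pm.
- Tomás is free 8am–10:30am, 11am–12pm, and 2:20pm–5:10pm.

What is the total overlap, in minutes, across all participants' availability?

Priya free within 08:00–18:00: 08:10–08:50, 10:40–12:00, 13:50–15:50, 16:50–17:30.
Diego free within 08:00–18:00: 10:50–11:00, 11:30–12:20, 13:30–14:10, 14:50–16:20.
Freya ∩ Priya: 08:10–08:50, 13:50–15:50.
Freya ∩ Priya ∩ Diego: 13:50–14:10, 14:50–15:50.
Freya ∩ Priya ∩ Diego ∩ Dilnoza: 13:50–14:10, 14:50–15:50.
Freya ∩ Priya ∩ Diego ∩ Dilnoza ∩ Tomás: 14:50–15:50.
Total common minutes: 60.

60 minutes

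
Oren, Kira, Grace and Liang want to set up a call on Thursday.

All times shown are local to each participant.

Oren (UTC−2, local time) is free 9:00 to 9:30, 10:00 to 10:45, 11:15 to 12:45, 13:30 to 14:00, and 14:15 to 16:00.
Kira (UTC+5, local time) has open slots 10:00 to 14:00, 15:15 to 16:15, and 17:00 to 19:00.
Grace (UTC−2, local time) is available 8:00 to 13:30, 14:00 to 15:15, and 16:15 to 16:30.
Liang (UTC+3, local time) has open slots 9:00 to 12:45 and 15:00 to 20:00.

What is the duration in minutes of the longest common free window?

45 minutes

Oren → UTC: 11:00–11:30, 12:00–12:45, 13:15–14:45, 15:30–16:00, 16:15–18:00.
Kira → UTC: 05:00–09:00, 10:15–11:15, 12:00–14:00.
Grace → UTC: 10:00–15:30, 16:00–17:15, 18:15–18:30.
Liang → UTC: 06:00–09:45, 12:00–17:00.
Oren ∩ Kira: 11:00–11:15, 12:00–12:45, 13:15–14:00.
Oren ∩ Kira ∩ Grace: 11:00–11:15, 12:00–12:45, 13:15–14:00.
Oren ∩ Kira ∩ Grace ∩ Liang: 12:00–12:45, 13:15–14:00.
Common window lengths: 45, 45 min; longest is 45.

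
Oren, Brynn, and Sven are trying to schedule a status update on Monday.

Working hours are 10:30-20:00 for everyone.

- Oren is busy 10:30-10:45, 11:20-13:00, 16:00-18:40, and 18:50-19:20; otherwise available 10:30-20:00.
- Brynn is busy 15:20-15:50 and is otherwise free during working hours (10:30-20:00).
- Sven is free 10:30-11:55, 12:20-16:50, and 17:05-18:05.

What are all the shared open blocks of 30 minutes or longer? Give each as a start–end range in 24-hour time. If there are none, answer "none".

Oren free within 10:30–20:00: 10:45–11:20, 13:00–16:00, 18:40–18:50, 19:20–20:00.
Brynn free within 10:30–20:00: 10:30–15:20, 15:50–20:00.
Oren ∩ Brynn: 10:45–11:20, 13:00–15:20, 15:50–16:00, 18:40–18:50, 19:20–20:00.
Oren ∩ Brynn ∩ Sven: 10:45–11:20, 13:00–15:20, 15:50–16:00.
Windows ≥ 30 min: 10:45–11:20, 13:00–15:20.

10:45–11:20, 13:00–15:20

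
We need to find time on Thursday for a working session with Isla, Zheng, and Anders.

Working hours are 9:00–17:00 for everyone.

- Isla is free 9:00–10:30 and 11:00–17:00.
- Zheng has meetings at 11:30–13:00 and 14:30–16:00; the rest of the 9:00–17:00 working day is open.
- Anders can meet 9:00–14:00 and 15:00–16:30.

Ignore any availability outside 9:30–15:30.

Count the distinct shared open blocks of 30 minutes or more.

Zheng free within 09:00–17:00: 09:00–11:30, 13:00–14:30, 16:00–17:00.
Isla ∩ Zheng: 09:00–10:30, 11:00–11:30, 13:00–14:30, 16:00–17:00.
Isla ∩ Zheng ∩ Anders: 09:00–10:30, 11:00–11:30, 13:00–14:00, 16:00–16:30.
Restricted to 09:30–15:30: 09:30–10:30, 11:00–11:30, 13:00–14:00.
Windows ≥ 30 min: 09:30–10:30, 11:00–11:30, 13:00–14:00.
That's 3 windows.

3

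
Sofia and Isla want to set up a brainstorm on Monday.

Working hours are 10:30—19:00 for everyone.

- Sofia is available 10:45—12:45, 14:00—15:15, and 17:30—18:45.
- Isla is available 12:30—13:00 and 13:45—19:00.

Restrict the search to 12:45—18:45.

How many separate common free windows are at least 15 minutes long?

2

Sofia ∩ Isla: 12:30–12:45, 14:00–15:15, 17:30–18:45.
Restricted to 12:45–18:45: 14:00–15:15, 17:30–18:45.
Windows ≥ 15 min: 14:00–15:15, 17:30–18:45.
That's 2 windows.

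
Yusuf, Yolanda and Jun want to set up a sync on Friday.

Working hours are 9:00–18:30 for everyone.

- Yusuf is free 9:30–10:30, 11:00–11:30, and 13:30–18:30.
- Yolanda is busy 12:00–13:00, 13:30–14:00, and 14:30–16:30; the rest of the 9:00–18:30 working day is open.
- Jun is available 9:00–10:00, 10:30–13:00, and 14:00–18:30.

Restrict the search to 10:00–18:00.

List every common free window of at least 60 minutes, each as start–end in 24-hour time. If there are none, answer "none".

Yolanda free within 09:00–18:30: 09:00–12:00, 13:00–13:30, 14:00–14:30, 16:30–18:30.
Yusuf ∩ Yolanda: 09:30–10:30, 11:00–11:30, 14:00–14:30, 16:30–18:30.
Yusuf ∩ Yolanda ∩ Jun: 09:30–10:00, 11:00–11:30, 14:00–14:30, 16:30–18:30.
Restricted to 10:00–18:00: 11:00–11:30, 14:00–14:30, 16:30–18:00.
Windows ≥ 60 min: 16:30–18:00.

16:30–18:00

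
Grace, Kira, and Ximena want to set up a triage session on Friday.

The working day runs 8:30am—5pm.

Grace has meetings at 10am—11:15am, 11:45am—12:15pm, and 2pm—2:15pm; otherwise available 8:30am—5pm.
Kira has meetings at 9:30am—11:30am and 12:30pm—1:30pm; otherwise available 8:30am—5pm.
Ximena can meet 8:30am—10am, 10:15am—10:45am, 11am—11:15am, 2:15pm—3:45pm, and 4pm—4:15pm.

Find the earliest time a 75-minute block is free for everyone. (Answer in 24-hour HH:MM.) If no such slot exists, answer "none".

Grace free within 08:30–17:00: 08:30–10:00, 11:15–11:45, 12:15–14:00, 14:15–17:00.
Kira free within 08:30–17:00: 08:30–09:30, 11:30–12:30, 13:30–17:00.
Grace ∩ Kira: 08:30–09:30, 11:30–11:45, 12:15–12:30, 13:30–14:00, 14:15–17:00.
Grace ∩ Kira ∩ Ximena: 08:30–09:30, 14:15–15:45, 16:00–16:15.
Windows ≥ 75 min: 14:15–15:45.
Earliest such window starts at 14:15.

14:15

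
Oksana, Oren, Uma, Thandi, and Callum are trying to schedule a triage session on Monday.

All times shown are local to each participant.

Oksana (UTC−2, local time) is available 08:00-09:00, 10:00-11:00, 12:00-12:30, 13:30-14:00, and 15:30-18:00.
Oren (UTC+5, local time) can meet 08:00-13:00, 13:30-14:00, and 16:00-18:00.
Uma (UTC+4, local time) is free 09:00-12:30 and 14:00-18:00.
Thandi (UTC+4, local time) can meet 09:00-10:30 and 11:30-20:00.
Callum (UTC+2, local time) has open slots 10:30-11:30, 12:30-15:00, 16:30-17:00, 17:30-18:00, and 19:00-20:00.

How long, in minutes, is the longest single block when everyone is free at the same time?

Oksana → UTC: 10:00–11:00, 12:00–13:00, 14:00–14:30, 15:30–16:00, 17:30–20:00.
Oren → UTC: 03:00–08:00, 08:30–09:00, 11:00–13:00.
Uma → UTC: 05:00–08:30, 10:00–14:00.
Thandi → UTC: 05:00–06:30, 07:30–16:00.
Callum → UTC: 08:30–09:30, 10:30–13:00, 14:30–15:00, 15:30–16:00, 17:00–18:00.
Oksana ∩ Oren: 12:00–13:00.
Oksana ∩ Oren ∩ Uma: 12:00–13:00.
Oksana ∩ Oren ∩ Uma ∩ Thandi: 12:00–13:00.
Oksana ∩ Oren ∩ Uma ∩ Thandi ∩ Callum: 12:00–13:00.
Single common window of 60 minutes.

60 minutes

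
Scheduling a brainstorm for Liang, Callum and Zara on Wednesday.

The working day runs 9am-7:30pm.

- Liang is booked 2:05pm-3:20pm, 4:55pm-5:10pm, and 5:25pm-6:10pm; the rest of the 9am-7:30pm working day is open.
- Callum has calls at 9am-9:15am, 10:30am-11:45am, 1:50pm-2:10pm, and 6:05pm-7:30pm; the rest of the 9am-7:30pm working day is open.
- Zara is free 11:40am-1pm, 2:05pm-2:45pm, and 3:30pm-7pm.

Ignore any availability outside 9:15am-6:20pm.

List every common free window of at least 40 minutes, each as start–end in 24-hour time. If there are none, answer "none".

11:45–13:00, 15:30–16:55

Liang free within 09:00–19:30: 09:00–14:05, 15:20–16:55, 17:10–17:25, 18:10–19:30.
Callum free within 09:00–19:30: 09:15–10:30, 11:45–13:50, 14:10–18:05.
Liang ∩ Callum: 09:15–10:30, 11:45–13:50, 15:20–16:55, 17:10–17:25.
Liang ∩ Callum ∩ Zara: 11:45–13:00, 15:30–16:55, 17:10–17:25.
Restricted to 09:15–18:20: 11:45–13:00, 15:30–16:55, 17:10–17:25.
Windows ≥ 40 min: 11:45–13:00, 15:30–16:55.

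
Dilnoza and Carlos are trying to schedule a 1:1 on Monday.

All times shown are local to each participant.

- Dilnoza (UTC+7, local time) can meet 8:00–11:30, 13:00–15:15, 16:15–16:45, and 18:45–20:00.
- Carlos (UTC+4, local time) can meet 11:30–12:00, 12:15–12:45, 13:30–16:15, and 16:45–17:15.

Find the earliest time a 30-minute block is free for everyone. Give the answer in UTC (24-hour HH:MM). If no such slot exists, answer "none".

07:30

Dilnoza → UTC: 01:00–04:30, 06:00–08:15, 09:15–09:45, 11:45–13:00.
Carlos → UTC: 07:30–08:00, 08:15–08:45, 09:30–12:15, 12:45–13:15.
Dilnoza ∩ Carlos: 07:30–08:00, 09:30–09:45, 11:45–12:15, 12:45–13:00.
Windows ≥ 30 min: 07:30–08:00, 11:45–12:15.
Earliest such window starts at 07:30.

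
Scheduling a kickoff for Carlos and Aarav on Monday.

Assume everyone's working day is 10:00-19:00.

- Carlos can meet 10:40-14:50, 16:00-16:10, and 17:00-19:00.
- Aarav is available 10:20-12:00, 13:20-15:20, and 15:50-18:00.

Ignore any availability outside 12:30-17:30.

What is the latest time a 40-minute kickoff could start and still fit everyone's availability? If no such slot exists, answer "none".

Carlos ∩ Aarav: 10:40–12:00, 13:20–14:50, 16:00–16:10, 17:00–18:00.
Restricted to 12:30–17:30: 13:20–14:50, 16:00–16:10, 17:00–17:30.
Windows ≥ 40 min: 13:20–14:50.
Latest start in the last window 13:20–14:50 is 14:50 − 40 min = 14:10.

14:10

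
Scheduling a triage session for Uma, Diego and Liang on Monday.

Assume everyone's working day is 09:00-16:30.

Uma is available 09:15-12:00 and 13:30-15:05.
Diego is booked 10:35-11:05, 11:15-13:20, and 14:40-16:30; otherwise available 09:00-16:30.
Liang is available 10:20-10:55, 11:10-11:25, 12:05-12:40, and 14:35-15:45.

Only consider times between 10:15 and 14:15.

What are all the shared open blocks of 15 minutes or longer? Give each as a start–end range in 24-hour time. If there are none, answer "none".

10:20–10:35

Diego free within 09:00–16:30: 09:00–10:35, 11:05–11:15, 13:20–14:40.
Uma ∩ Diego: 09:15–10:35, 11:05–11:15, 13:30–14:40.
Uma ∩ Diego ∩ Liang: 10:20–10:35, 11:10–11:15, 14:35–14:40.
Restricted to 10:15–14:15: 10:20–10:35, 11:10–11:15.
Windows ≥ 15 min: 10:20–10:35.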